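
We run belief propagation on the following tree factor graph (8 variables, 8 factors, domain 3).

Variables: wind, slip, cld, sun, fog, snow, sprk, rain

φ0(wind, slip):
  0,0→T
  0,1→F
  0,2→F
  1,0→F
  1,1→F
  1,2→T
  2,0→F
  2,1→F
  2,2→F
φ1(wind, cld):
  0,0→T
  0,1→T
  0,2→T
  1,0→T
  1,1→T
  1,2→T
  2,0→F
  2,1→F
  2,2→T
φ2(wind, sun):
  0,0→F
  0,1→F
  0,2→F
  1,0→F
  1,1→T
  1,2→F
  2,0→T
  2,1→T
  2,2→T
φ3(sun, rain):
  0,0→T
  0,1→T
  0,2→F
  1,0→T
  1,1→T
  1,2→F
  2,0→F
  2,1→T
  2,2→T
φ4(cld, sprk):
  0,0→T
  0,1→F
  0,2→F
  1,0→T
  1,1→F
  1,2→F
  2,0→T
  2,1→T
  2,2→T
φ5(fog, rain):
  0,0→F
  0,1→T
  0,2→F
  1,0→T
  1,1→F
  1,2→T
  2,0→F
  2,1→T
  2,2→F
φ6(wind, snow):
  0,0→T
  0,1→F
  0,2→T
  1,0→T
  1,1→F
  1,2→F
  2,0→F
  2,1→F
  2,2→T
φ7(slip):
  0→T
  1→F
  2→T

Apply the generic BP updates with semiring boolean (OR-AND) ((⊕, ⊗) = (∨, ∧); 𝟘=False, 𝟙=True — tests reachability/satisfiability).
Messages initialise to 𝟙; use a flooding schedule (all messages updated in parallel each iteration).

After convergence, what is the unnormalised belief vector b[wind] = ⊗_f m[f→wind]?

init: all messages = 𝟙 over 3 values
r1 m[φ0→wind] = [T, T, F]
r1 m[φ0→slip] = [T, F, T]
r1 m[φ1→wind] = [T, T, T]
r1 m[φ1→cld] = [T, T, T]
r1 m[φ2→wind] = [F, T, T]
r1 m[φ2→sun] = [T, T, T]
r1 m[φ3→sun] = [T, T, T]
r1 m[φ3→rain] = [T, T, T]
r1 m[φ4→cld] = [T, T, T]
r1 m[φ4→sprk] = [T, T, T]
r1 m[φ5→fog] = [T, T, T]
r1 m[φ5→rain] = [T, T, T]
r1 m[φ6→wind] = [T, T, T]
r1 m[φ6→snow] = [T, F, T]
r1 m[φ7→slip] = [T, F, T]
r1 m[wind→φ0] = [T, T, T]
r1 m[wind→φ1] = [T, T, T]
r1 m[wind→φ2] = [T, T, T]
r1 m[wind→φ6] = [T, T, T]
r1 m[slip→φ0] = [T, T, T]
r1 m[slip→φ7] = [T, T, T]
r1 m[cld→φ1] = [T, T, T]
r1 m[cld→φ4] = [T, T, T]
r1 m[sun→φ2] = [T, T, T]
r1 m[sun→φ3] = [T, T, T]
r1 m[fog→φ5] = [T, T, T]
r1 m[snow→φ6] = [T, T, T]
r1 m[sprk→φ4] = [T, T, T]
r1 m[rain→φ3] = [T, T, T]
r1 m[rain→φ5] = [T, T, T]
r2 m[φ0→wind] = [T, T, F]
r2 m[φ0→slip] = [T, F, T]
r2 m[φ1→wind] = [T, T, T]
r2 m[φ1→cld] = [T, T, T]
r2 m[φ2→wind] = [F, T, T]
r2 m[φ2→sun] = [T, T, T]
r2 m[φ3→sun] = [T, T, T]
r2 m[φ3→rain] = [T, T, T]
r2 m[φ4→cld] = [T, T, T]
r2 m[φ4→sprk] = [T, T, T]
r2 m[φ5→fog] = [T, T, T]
r2 m[φ5→rain] = [T, T, T]
r2 m[φ6→wind] = [T, T, T]
r2 m[φ6→snow] = [T, F, T]
r2 m[φ7→slip] = [T, F, T]
r2 m[wind→φ0] = [F, T, T]
r2 m[wind→φ1] = [F, T, F]
r2 m[wind→φ2] = [T, T, F]
r2 m[wind→φ6] = [F, T, F]
r2 m[slip→φ0] = [T, F, T]
r2 m[slip→φ7] = [T, F, T]
r2 m[cld→φ1] = [T, T, T]
r2 m[cld→φ4] = [T, T, T]
r2 m[sun→φ2] = [T, T, T]
r2 m[sun→φ3] = [T, T, T]
r2 m[fog→φ5] = [T, T, T]
r2 m[snow→φ6] = [T, T, T]
r2 m[sprk→φ4] = [T, T, T]
r2 m[rain→φ3] = [T, T, T]
r2 m[rain→φ5] = [T, T, T]
r3 m[φ0→wind] = [T, T, F]
r3 m[φ0→slip] = [F, F, T]
r3 m[φ1→wind] = [T, T, T]
r3 m[φ1→cld] = [T, T, T]
r3 m[φ2→wind] = [F, T, T]
r3 m[φ2→sun] = [F, T, F]
r3 m[φ3→sun] = [T, T, T]
r3 m[φ3→rain] = [T, T, T]
r3 m[φ4→cld] = [T, T, T]
r3 m[φ4→sprk] = [T, T, T]
r3 m[φ5→fog] = [T, T, T]
r3 m[φ5→rain] = [T, T, T]
r3 m[φ6→wind] = [T, T, T]
r3 m[φ6→snow] = [T, F, F]
r3 m[φ7→slip] = [T, F, T]
r3 m[wind→φ0] = [F, T, T]
r3 m[wind→φ1] = [F, T, F]
r3 m[wind→φ2] = [T, T, F]
r3 m[wind→φ6] = [F, T, F]
r3 m[slip→φ0] = [T, F, T]
r3 m[slip→φ7] = [T, F, T]
r3 m[cld→φ1] = [T, T, T]
r3 m[cld→φ4] = [T, T, T]
r3 m[sun→φ2] = [T, T, T]
r3 m[sun→φ3] = [T, T, T]
r3 m[fog→φ5] = [T, T, T]
r3 m[snow→φ6] = [T, T, T]
r3 m[sprk→φ4] = [T, T, T]
r3 m[rain→φ3] = [T, T, T]
r3 m[rain→φ5] = [T, T, T]
r4 m[φ0→wind] = [T, T, F]
r4 m[φ0→slip] = [F, F, T]
r4 m[φ1→wind] = [T, T, T]
r4 m[φ1→cld] = [T, T, T]
r4 m[φ2→wind] = [F, T, T]
r4 m[φ2→sun] = [F, T, F]
r4 m[φ3→sun] = [T, T, T]
r4 m[φ3→rain] = [T, T, T]
r4 m[φ4→cld] = [T, T, T]
r4 m[φ4→sprk] = [T, T, T]
r4 m[φ5→fog] = [T, T, T]
r4 m[φ5→rain] = [T, T, T]
r4 m[φ6→wind] = [T, T, T]
r4 m[φ6→snow] = [T, F, F]
r4 m[φ7→slip] = [T, F, T]
r4 m[wind→φ0] = [F, T, T]
r4 m[wind→φ1] = [F, T, F]
r4 m[wind→φ2] = [T, T, F]
r4 m[wind→φ6] = [F, T, F]
r4 m[slip→φ0] = [T, F, T]
r4 m[slip→φ7] = [F, F, T]
r4 m[cld→φ1] = [T, T, T]
r4 m[cld→φ4] = [T, T, T]
r4 m[sun→φ2] = [T, T, T]
r4 m[sun→φ3] = [F, T, F]
r4 m[fog→φ5] = [T, T, T]
r4 m[snow→φ6] = [T, T, T]
r4 m[sprk→φ4] = [T, T, T]
r4 m[rain→φ3] = [T, T, T]
r4 m[rain→φ5] = [T, T, T]
r5 m[φ0→wind] = [T, T, F]
r5 m[φ0→slip] = [F, F, T]
r5 m[φ1→wind] = [T, T, T]
r5 m[φ1→cld] = [T, T, T]
r5 m[φ2→wind] = [F, T, T]
r5 m[φ2→sun] = [F, T, F]
r5 m[φ3→sun] = [T, T, T]
r5 m[φ3→rain] = [T, T, F]
r5 m[φ4→cld] = [T, T, T]
r5 m[φ4→sprk] = [T, T, T]
r5 m[φ5→fog] = [T, T, T]
r5 m[φ5→rain] = [T, T, T]
r5 m[φ6→wind] = [T, T, T]
r5 m[φ6→snow] = [T, F, F]
r5 m[φ7→slip] = [T, F, T]
r5 m[wind→φ0] = [F, T, T]
r5 m[wind→φ1] = [F, T, F]
r5 m[wind→φ2] = [T, T, F]
r5 m[wind→φ6] = [F, T, F]
r5 m[slip→φ0] = [T, F, T]
r5 m[slip→φ7] = [F, F, T]
r5 m[cld→φ1] = [T, T, T]
r5 m[cld→φ4] = [T, T, T]
r5 m[sun→φ2] = [T, T, T]
r5 m[sun→φ3] = [F, T, F]
r5 m[fog→φ5] = [T, T, T]
r5 m[snow→φ6] = [T, T, T]
r5 m[sprk→φ4] = [T, T, T]
r5 m[rain→φ3] = [T, T, T]
r5 m[rain→φ5] = [T, T, T]
r6 m[φ0→wind] = [T, T, F]
r6 m[φ0→slip] = [F, F, T]
r6 m[φ1→wind] = [T, T, T]
r6 m[φ1→cld] = [T, T, T]
r6 m[φ2→wind] = [F, T, T]
r6 m[φ2→sun] = [F, T, F]
r6 m[φ3→sun] = [T, T, T]
r6 m[φ3→rain] = [T, T, F]
r6 m[φ4→cld] = [T, T, T]
r6 m[φ4→sprk] = [T, T, T]
r6 m[φ5→fog] = [T, T, T]
r6 m[φ5→rain] = [T, T, T]
r6 m[φ6→wind] = [T, T, T]
r6 m[φ6→snow] = [T, F, F]
r6 m[φ7→slip] = [T, F, T]
r6 m[wind→φ0] = [F, T, T]
r6 m[wind→φ1] = [F, T, F]
r6 m[wind→φ2] = [T, T, F]
r6 m[wind→φ6] = [F, T, F]
r6 m[slip→φ0] = [T, F, T]
r6 m[slip→φ7] = [F, F, T]
r6 m[cld→φ1] = [T, T, T]
r6 m[cld→φ4] = [T, T, T]
r6 m[sun→φ2] = [T, T, T]
r6 m[sun→φ3] = [F, T, F]
r6 m[fog→φ5] = [T, T, T]
r6 m[snow→φ6] = [T, T, T]
r6 m[sprk→φ4] = [T, T, T]
r6 m[rain→φ3] = [T, T, T]
r6 m[rain→φ5] = [T, T, F]
r7 m[φ0→wind] = [T, T, F]
r7 m[φ0→slip] = [F, F, T]
r7 m[φ1→wind] = [T, T, T]
r7 m[φ1→cld] = [T, T, T]
r7 m[φ2→wind] = [F, T, T]
r7 m[φ2→sun] = [F, T, F]
r7 m[φ3→sun] = [T, T, T]
r7 m[φ3→rain] = [T, T, F]
r7 m[φ4→cld] = [T, T, T]
r7 m[φ4→sprk] = [T, T, T]
r7 m[φ5→fog] = [T, T, T]
r7 m[φ5→rain] = [T, T, T]
r7 m[φ6→wind] = [T, T, T]
r7 m[φ6→snow] = [T, F, F]
r7 m[φ7→slip] = [T, F, T]
r7 m[wind→φ0] = [F, T, T]
r7 m[wind→φ1] = [F, T, F]
r7 m[wind→φ2] = [T, T, F]
r7 m[wind→φ6] = [F, T, F]
r7 m[slip→φ0] = [T, F, T]
r7 m[slip→φ7] = [F, F, T]
r7 m[cld→φ1] = [T, T, T]
r7 m[cld→φ4] = [T, T, T]
r7 m[sun→φ2] = [T, T, T]
r7 m[sun→φ3] = [F, T, F]
r7 m[fog→φ5] = [T, T, T]
r7 m[snow→φ6] = [T, T, T]
r7 m[sprk→φ4] = [T, T, T]
r7 m[rain→φ3] = [T, T, T]
r7 m[rain→φ5] = [T, T, F]
fixed point reached at round 7
b[wind] = ⊗ incoming = [F, T, F]

b[wind] = [F, T, F]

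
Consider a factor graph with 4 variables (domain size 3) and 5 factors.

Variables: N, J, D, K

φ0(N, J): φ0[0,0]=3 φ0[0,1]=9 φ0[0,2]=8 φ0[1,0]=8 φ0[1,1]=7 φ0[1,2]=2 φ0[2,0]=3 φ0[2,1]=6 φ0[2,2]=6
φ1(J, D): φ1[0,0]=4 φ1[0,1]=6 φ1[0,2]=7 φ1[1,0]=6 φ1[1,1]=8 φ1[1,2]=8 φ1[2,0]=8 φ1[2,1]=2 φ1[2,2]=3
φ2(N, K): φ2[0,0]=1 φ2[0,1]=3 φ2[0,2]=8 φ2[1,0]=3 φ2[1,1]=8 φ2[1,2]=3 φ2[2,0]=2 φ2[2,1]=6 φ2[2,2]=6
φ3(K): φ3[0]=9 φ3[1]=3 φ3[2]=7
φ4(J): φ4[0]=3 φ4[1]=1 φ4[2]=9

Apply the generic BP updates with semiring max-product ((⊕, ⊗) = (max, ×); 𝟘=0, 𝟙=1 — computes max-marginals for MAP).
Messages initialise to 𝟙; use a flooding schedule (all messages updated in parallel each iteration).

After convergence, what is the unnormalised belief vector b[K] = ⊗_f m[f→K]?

b[K] = [7776, 7776, 32256]

init: all messages = 𝟙 over 3 values
r1 m[φ0→N] = [9, 8, 6]
r1 m[φ0→J] = [8, 9, 8]
r1 m[φ1→J] = [7, 8, 8]
r1 m[φ1→D] = [8, 8, 8]
r1 m[φ2→N] = [8, 8, 6]
r1 m[φ2→K] = [3, 8, 8]
r1 m[φ3→K] = [9, 3, 7]
r1 m[φ4→J] = [3, 1, 9]
r1 m[N→φ0] = [1, 1, 1]
r1 m[N→φ2] = [1, 1, 1]
r1 m[J→φ0] = [1, 1, 1]
r1 m[J→φ1] = [1, 1, 1]
r1 m[J→φ4] = [1, 1, 1]
r1 m[D→φ1] = [1, 1, 1]
r1 m[K→φ2] = [1, 1, 1]
r1 m[K→φ3] = [1, 1, 1]
r2 m[φ0→N] = [9, 8, 6]
r2 m[φ0→J] = [8, 9, 8]
r2 m[φ1→J] = [7, 8, 8]
r2 m[φ1→D] = [8, 8, 8]
r2 m[φ2→N] = [8, 8, 6]
r2 m[φ2→K] = [3, 8, 8]
r2 m[φ3→K] = [9, 3, 7]
r2 m[φ4→J] = [3, 1, 9]
r2 m[N→φ0] = [8, 8, 6]
r2 m[N→φ2] = [9, 8, 6]
r2 m[J→φ0] = [21, 8, 72]
r2 m[J→φ1] = [24, 9, 72]
r2 m[J→φ4] = [56, 72, 64]
r2 m[D→φ1] = [1, 1, 1]
r2 m[K→φ2] = [9, 3, 7]
r2 m[K→φ3] = [3, 8, 8]
r3 m[φ0→N] = [576, 168, 432]
r3 m[φ0→J] = [64, 72, 64]
r3 m[φ1→J] = [7, 8, 8]
r3 m[φ1→D] = [576, 144, 216]
r3 m[φ2→N] = [56, 27, 42]
r3 m[φ2→K] = [24, 64, 72]
r3 m[φ3→K] = [9, 3, 7]
r3 m[φ4→J] = [3, 1, 9]
r3 m[N→φ0] = [8, 8, 6]
r3 m[N→φ2] = [9, 8, 6]
r3 m[J→φ0] = [21, 8, 72]
r3 m[J→φ1] = [24, 9, 72]
r3 m[J→φ4] = [56, 72, 64]
r3 m[D→φ1] = [1, 1, 1]
r3 m[K→φ2] = [9, 3, 7]
r3 m[K→φ3] = [3, 8, 8]
r4 m[φ0→N] = [576, 168, 432]
r4 m[φ0→J] = [64, 72, 64]
r4 m[φ1→J] = [7, 8, 8]
r4 m[φ1→D] = [576, 144, 216]
r4 m[φ2→N] = [56, 27, 42]
r4 m[φ2→K] = [24, 64, 72]
r4 m[φ3→K] = [9, 3, 7]
r4 m[φ4→J] = [3, 1, 9]
r4 m[N→φ0] = [56, 27, 42]
r4 m[N→φ2] = [576, 168, 432]
r4 m[J→φ0] = [21, 8, 72]
r4 m[J→φ1] = [192, 72, 576]
r4 m[J→φ4] = [448, 576, 512]
r4 m[D→φ1] = [1, 1, 1]
r4 m[K→φ2] = [9, 3, 7]
r4 m[K→φ3] = [24, 64, 72]
r5 m[φ0→N] = [576, 168, 432]
r5 m[φ0→J] = [216, 504, 448]
r5 m[φ1→J] = [7, 8, 8]
r5 m[φ1→D] = [4608, 1152, 1728]
r5 m[φ2→N] = [56, 27, 42]
r5 m[φ2→K] = [864, 2592, 4608]
r5 m[φ3→K] = [9, 3, 7]
r5 m[φ4→J] = [3, 1, 9]
r5 m[N→φ0] = [56, 27, 42]
r5 m[N→φ2] = [576, 168, 432]
r5 m[J→φ0] = [21, 8, 72]
r5 m[J→φ1] = [192, 72, 576]
r5 m[J→φ4] = [448, 576, 512]
r5 m[D→φ1] = [1, 1, 1]
r5 m[K→φ2] = [9, 3, 7]
r5 m[K→φ3] = [24, 64, 72]
r6 m[φ0→N] = [576, 168, 432]
r6 m[φ0→J] = [216, 504, 448]
r6 m[φ1→J] = [7, 8, 8]
r6 m[φ1→D] = [4608, 1152, 1728]
r6 m[φ2→N] = [56, 27, 42]
r6 m[φ2→K] = [864, 2592, 4608]
r6 m[φ3→K] = [9, 3, 7]
r6 m[φ4→J] = [3, 1, 9]
r6 m[N→φ0] = [56, 27, 42]
r6 m[N→φ2] = [576, 168, 432]
r6 m[J→φ0] = [21, 8, 72]
r6 m[J→φ1] = [648, 504, 4032]
r6 m[J→φ4] = [1512, 4032, 3584]
r6 m[D→φ1] = [1, 1, 1]
r6 m[K→φ2] = [9, 3, 7]
r6 m[K→φ3] = [864, 2592, 4608]
r7 m[φ0→N] = [576, 168, 432]
r7 m[φ0→J] = [216, 504, 448]
r7 m[φ1→J] = [7, 8, 8]
r7 m[φ1→D] = [32256, 8064, 12096]
r7 m[φ2→N] = [56, 27, 42]
r7 m[φ2→K] = [864, 2592, 4608]
r7 m[φ3→K] = [9, 3, 7]
r7 m[φ4→J] = [3, 1, 9]
r7 m[N→φ0] = [56, 27, 42]
r7 m[N→φ2] = [576, 168, 432]
r7 m[J→φ0] = [21, 8, 72]
r7 m[J→φ1] = [648, 504, 4032]
r7 m[J→φ4] = [1512, 4032, 3584]
r7 m[D→φ1] = [1, 1, 1]
r7 m[K→φ2] = [9, 3, 7]
r7 m[K→φ3] = [864, 2592, 4608]
r8 m[φ0→N] = [576, 168, 432]
r8 m[φ0→J] = [216, 504, 448]
r8 m[φ1→J] = [7, 8, 8]
r8 m[φ1→D] = [32256, 8064, 12096]
r8 m[φ2→N] = [56, 27, 42]
r8 m[φ2→K] = [864, 2592, 4608]
r8 m[φ3→K] = [9, 3, 7]
r8 m[φ4→J] = [3, 1, 9]
r8 m[N→φ0] = [56, 27, 42]
r8 m[N→φ2] = [576, 168, 432]
r8 m[J→φ0] = [21, 8, 72]
r8 m[J→φ1] = [648, 504, 4032]
r8 m[J→φ4] = [1512, 4032, 3584]
r8 m[D→φ1] = [1, 1, 1]
r8 m[K→φ2] = [9, 3, 7]
r8 m[K→φ3] = [864, 2592, 4608]
fixed point reached at round 8
b[K] = ⊗ incoming = [7776, 7776, 32256]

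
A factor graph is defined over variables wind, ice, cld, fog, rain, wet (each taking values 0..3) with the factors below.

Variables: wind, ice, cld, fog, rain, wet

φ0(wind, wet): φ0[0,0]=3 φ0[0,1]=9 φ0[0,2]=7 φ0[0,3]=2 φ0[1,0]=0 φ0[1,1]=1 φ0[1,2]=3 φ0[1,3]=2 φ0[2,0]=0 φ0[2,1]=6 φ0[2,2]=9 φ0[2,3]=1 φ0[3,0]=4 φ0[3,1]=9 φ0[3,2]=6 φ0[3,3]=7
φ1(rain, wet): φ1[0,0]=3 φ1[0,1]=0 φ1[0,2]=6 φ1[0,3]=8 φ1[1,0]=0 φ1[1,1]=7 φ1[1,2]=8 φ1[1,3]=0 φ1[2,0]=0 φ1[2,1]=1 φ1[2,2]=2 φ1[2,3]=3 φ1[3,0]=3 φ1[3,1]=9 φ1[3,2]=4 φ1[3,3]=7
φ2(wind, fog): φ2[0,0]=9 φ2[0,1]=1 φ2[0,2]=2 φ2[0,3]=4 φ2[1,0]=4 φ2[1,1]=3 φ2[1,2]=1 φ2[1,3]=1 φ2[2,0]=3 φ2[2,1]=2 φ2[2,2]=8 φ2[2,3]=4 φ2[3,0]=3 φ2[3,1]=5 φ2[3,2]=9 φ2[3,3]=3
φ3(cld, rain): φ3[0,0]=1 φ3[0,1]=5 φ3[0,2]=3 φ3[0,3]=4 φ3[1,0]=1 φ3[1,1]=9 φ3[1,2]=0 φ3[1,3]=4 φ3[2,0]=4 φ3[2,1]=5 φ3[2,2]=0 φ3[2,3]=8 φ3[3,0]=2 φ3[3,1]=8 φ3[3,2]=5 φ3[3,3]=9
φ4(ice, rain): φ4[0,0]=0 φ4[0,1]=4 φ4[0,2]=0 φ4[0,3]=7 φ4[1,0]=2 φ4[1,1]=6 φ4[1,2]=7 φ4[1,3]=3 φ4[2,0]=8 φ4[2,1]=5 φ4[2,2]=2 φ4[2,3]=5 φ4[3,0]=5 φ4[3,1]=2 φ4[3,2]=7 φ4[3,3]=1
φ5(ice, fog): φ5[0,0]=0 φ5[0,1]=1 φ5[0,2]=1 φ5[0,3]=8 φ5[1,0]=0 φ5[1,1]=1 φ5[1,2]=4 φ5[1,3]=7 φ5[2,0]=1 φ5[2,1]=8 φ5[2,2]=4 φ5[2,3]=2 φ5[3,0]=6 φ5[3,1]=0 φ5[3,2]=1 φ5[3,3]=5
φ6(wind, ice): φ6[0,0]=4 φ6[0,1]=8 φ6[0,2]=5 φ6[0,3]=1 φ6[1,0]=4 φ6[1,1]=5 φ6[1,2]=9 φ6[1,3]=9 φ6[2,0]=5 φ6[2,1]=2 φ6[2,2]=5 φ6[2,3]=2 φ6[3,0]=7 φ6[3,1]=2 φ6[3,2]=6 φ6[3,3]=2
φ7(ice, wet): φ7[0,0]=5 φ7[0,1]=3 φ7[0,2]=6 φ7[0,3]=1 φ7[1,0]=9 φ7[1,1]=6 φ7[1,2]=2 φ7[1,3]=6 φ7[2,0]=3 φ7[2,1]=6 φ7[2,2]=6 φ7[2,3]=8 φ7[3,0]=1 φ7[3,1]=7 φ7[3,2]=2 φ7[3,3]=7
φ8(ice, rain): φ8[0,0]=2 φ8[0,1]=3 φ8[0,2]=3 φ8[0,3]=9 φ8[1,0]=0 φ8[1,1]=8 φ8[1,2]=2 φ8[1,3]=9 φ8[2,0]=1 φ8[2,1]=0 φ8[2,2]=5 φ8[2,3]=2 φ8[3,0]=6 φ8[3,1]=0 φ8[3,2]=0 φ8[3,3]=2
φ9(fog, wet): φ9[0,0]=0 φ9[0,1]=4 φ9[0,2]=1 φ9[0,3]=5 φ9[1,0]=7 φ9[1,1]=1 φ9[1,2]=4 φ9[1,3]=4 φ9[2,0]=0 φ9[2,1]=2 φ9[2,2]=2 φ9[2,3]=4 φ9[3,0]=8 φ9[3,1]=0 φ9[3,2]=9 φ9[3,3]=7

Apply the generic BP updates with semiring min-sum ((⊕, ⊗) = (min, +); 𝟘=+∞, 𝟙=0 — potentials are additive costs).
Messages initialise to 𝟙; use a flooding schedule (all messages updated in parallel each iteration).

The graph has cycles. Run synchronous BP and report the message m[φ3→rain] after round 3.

message @ round 3 = [1, 5, 0, 4]

init: all messages = 𝟙 over 4 values
r1 m[φ0→wind] = [2, 0, 0, 4]
r1 m[φ0→wet] = [0, 1, 3, 1]
r1 m[φ1→rain] = [0, 0, 0, 3]
r1 m[φ1→wet] = [0, 0, 2, 0]
r1 m[φ2→wind] = [1, 1, 2, 3]
r1 m[φ2→fog] = [3, 1, 1, 1]
r1 m[φ3→cld] = [1, 0, 0, 2]
r1 m[φ3→rain] = [1, 5, 0, 4]
r1 m[φ4→ice] = [0, 2, 2, 1]
r1 m[φ4→rain] = [0, 2, 0, 1]
r1 m[φ5→ice] = [0, 0, 1, 0]
r1 m[φ5→fog] = [0, 0, 1, 2]
r1 m[φ6→wind] = [1, 4, 2, 2]
r1 m[φ6→ice] = [4, 2, 5, 1]
r1 m[φ7→ice] = [1, 2, 3, 1]
r1 m[φ7→wet] = [1, 3, 2, 1]
r1 m[φ8→ice] = [2, 0, 0, 0]
r1 m[φ8→rain] = [0, 0, 0, 2]
r1 m[φ9→fog] = [0, 1, 0, 0]
r1 m[φ9→wet] = [0, 0, 1, 4]
r1 m[wind→φ0] = [0, 0, 0, 0]
r1 m[wind→φ2] = [0, 0, 0, 0]
r1 m[wind→φ6] = [0, 0, 0, 0]
r1 m[ice→φ4] = [0, 0, 0, 0]
r1 m[ice→φ5] = [0, 0, 0, 0]
r1 m[ice→φ6] = [0, 0, 0, 0]
r1 m[ice→φ7] = [0, 0, 0, 0]
r1 m[ice→φ8] = [0, 0, 0, 0]
r1 m[cld→φ3] = [0, 0, 0, 0]
r1 m[fog→φ2] = [0, 0, 0, 0]
r1 m[fog→φ5] = [0, 0, 0, 0]
r1 m[fog→φ9] = [0, 0, 0, 0]
r1 m[rain→φ1] = [0, 0, 0, 0]
r1 m[rain→φ3] = [0, 0, 0, 0]
r1 m[rain→φ4] = [0, 0, 0, 0]
r1 m[rain→φ8] = [0, 0, 0, 0]
r1 m[wet→φ0] = [0, 0, 0, 0]
r1 m[wet→φ1] = [0, 0, 0, 0]
r1 m[wet→φ7] = [0, 0, 0, 0]
r1 m[wet→φ9] = [0, 0, 0, 0]
r2 m[φ0→wind] = [2, 0, 0, 4]
r2 m[φ0→wet] = [0, 1, 3, 1]
r2 m[φ1→rain] = [0, 0, 0, 3]
r2 m[φ1→wet] = [0, 0, 2, 0]
r2 m[φ2→wind] = [1, 1, 2, 3]
r2 m[φ2→fog] = [3, 1, 1, 1]
r2 m[φ3→cld] = [1, 0, 0, 2]
r2 m[φ3→rain] = [1, 5, 0, 4]
r2 m[φ4→ice] = [0, 2, 2, 1]
r2 m[φ4→rain] = [0, 2, 0, 1]
r2 m[φ5→ice] = [0, 0, 1, 0]
r2 m[φ5→fog] = [0, 0, 1, 2]
r2 m[φ6→wind] = [1, 4, 2, 2]
r2 m[φ6→ice] = [4, 2, 5, 1]
r2 m[φ7→ice] = [1, 2, 3, 1]
r2 m[φ7→wet] = [1, 3, 2, 1]
r2 m[φ8→ice] = [2, 0, 0, 0]
r2 m[φ8→rain] = [0, 0, 0, 2]
r2 m[φ9→fog] = [0, 1, 0, 0]
r2 m[φ9→wet] = [0, 0, 1, 4]
r2 m[wind→φ0] = [2, 5, 4, 5]
r2 m[wind→φ2] = [3, 4, 2, 6]
r2 m[wind→φ6] = [3, 1, 2, 7]
r2 m[ice→φ4] = [7, 4, 9, 2]
r2 m[ice→φ5] = [7, 6, 10, 3]
r2 m[ice→φ6] = [3, 4, 6, 2]
r2 m[ice→φ7] = [6, 4, 8, 2]
r2 m[ice→φ8] = [5, 6, 11, 3]
r2 m[cld→φ3] = [0, 0, 0, 0]
r2 m[fog→φ2] = [0, 1, 1, 2]
r2 m[fog→φ5] = [3, 2, 1, 1]
r2 m[fog→φ9] = [3, 1, 2, 3]
r2 m[rain→φ1] = [1, 7, 0, 7]
r2 m[rain→φ3] = [0, 2, 0, 6]
r2 m[rain→φ4] = [1, 5, 0, 9]
r2 m[rain→φ8] = [1, 7, 0, 8]
r2 m[wet→φ0] = [1, 3, 5, 5]
r2 m[wet→φ1] = [1, 4, 6, 6]
r2 m[wet→φ7] = [0, 1, 6, 5]
r2 m[wet→φ9] = [1, 4, 7, 2]
r3 m[φ0→wind] = [4, 1, 1, 5]
r3 m[φ0→wet] = [4, 6, 8, 4]
r3 m[φ1→rain] = [4, 1, 1, 4]
r3 m[φ1→wet] = [0, 1, 2, 3]
r3 m[φ2→wind] = [2, 2, 3, 3]
r3 m[φ2→fog] = [5, 4, 5, 5]
r3 m[φ3→cld] = [1, 0, 0, 2]
r3 m[φ3→rain] = [1, 5, 0, 4]
r3 m[φ4→ice] = [0, 3, 2, 6]
r3 m[φ4→rain] = [6, 4, 7, 3]
r3 m[φ5→ice] = [2, 3, 3, 2]
r3 m[φ5→fog] = [6, 3, 4, 8]
r3 m[φ6→wind] = [3, 7, 4, 4]
r3 m[φ6→ice] = [5, 4, 7, 4]
r3 m[φ7→ice] = [4, 7, 3, 1]
r3 m[φ7→wet] = [3, 9, 4, 7]
r3 m[φ8→ice] = [3, 1, 2, 0]
r3 m[φ8→rain] = [6, 3, 3, 5]
r3 m[φ9→fog] = [1, 5, 1, 4]
r3 m[φ9→wet] = [2, 2, 4, 5]
r3 m[wind→φ0] = [2, 5, 4, 5]
r3 m[wind→φ2] = [3, 4, 2, 6]
r3 m[wind→φ6] = [3, 1, 2, 7]
r3 m[ice→φ4] = [7, 4, 9, 2]
r3 m[ice→φ5] = [7, 6, 10, 3]
r3 m[ice→φ6] = [3, 4, 6, 2]
r3 m[ice→φ7] = [6, 4, 8, 2]
r3 m[ice→φ8] = [5, 6, 11, 3]
r3 m[cld→φ3] = [0, 0, 0, 0]
r3 m[fog→φ2] = [0, 1, 1, 2]
r3 m[fog→φ5] = [3, 2, 1, 1]
r3 m[fog→φ9] = [3, 1, 2, 3]
r3 m[rain→φ1] = [1, 7, 0, 7]
r3 m[rain→φ3] = [0, 2, 0, 6]
r3 m[rain→φ4] = [1, 5, 0, 9]
r3 m[rain→φ8] = [1, 7, 0, 8]
r3 m[wet→φ0] = [1, 3, 5, 5]
r3 m[wet→φ1] = [1, 4, 6, 6]
r3 m[wet→φ7] = [0, 1, 6, 5]
r3 m[wet→φ9] = [1, 4, 7, 2]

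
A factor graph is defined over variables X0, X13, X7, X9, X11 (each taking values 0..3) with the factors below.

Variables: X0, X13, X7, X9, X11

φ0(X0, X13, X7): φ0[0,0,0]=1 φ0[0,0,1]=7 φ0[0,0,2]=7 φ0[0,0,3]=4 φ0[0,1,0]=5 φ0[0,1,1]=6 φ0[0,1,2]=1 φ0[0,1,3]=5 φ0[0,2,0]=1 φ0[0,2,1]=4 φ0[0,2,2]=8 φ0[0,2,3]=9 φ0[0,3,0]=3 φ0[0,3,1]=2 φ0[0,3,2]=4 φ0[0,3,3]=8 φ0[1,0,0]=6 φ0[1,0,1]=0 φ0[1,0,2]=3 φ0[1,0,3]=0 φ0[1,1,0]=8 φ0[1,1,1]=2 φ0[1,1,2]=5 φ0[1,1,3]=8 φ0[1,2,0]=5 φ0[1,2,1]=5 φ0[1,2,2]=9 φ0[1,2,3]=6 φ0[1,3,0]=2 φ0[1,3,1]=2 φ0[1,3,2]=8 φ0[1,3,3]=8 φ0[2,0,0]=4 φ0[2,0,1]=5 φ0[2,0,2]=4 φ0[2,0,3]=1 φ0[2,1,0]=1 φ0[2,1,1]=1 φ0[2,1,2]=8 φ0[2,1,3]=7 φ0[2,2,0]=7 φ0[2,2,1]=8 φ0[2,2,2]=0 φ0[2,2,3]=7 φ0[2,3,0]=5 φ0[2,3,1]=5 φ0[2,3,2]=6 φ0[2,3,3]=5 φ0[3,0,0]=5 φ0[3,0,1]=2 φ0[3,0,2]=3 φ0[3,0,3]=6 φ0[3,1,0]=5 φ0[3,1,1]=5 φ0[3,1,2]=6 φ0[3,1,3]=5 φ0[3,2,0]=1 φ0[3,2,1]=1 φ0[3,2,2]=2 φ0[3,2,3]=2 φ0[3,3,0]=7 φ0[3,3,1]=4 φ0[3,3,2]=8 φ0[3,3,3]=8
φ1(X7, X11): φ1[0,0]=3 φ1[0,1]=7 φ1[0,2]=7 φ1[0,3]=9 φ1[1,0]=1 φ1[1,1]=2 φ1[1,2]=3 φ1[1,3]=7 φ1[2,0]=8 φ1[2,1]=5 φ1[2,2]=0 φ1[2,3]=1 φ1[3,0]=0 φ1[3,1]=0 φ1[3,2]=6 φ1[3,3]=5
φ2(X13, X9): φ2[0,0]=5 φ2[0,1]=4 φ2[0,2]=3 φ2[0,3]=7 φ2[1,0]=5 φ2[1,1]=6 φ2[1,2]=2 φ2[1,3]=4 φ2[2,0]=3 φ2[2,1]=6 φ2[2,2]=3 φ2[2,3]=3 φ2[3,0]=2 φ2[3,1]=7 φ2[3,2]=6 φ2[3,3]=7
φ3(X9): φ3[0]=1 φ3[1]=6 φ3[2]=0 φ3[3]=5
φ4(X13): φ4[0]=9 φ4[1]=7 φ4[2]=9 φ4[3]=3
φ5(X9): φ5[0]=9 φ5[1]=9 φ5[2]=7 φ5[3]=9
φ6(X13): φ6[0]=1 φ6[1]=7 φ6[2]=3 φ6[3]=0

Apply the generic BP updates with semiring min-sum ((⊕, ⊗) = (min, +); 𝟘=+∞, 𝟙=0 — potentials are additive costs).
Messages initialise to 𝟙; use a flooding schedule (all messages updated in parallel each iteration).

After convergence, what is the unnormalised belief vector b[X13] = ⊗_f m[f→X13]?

init: all messages = 𝟙 over 4 values
r1 m[φ0→X0] = [1, 0, 0, 1]
r1 m[φ0→X13] = [0, 1, 0, 2]
r1 m[φ0→X7] = [1, 0, 0, 0]
r1 m[φ1→X7] = [3, 1, 0, 0]
r1 m[φ1→X11] = [0, 0, 0, 1]
r1 m[φ2→X13] = [3, 2, 3, 2]
r1 m[φ2→X9] = [2, 4, 2, 3]
r1 m[φ3→X9] = [1, 6, 0, 5]
r1 m[φ4→X13] = [9, 7, 9, 3]
r1 m[φ5→X9] = [9, 9, 7, 9]
r1 m[φ6→X13] = [1, 7, 3, 0]
r1 m[X0→φ0] = [0, 0, 0, 0]
r1 m[X13→φ0] = [0, 0, 0, 0]
r1 m[X13→φ2] = [0, 0, 0, 0]
r1 m[X13→φ4] = [0, 0, 0, 0]
r1 m[X13→φ6] = [0, 0, 0, 0]
r1 m[X7→φ0] = [0, 0, 0, 0]
r1 m[X7→φ1] = [0, 0, 0, 0]
r1 m[X9→φ2] = [0, 0, 0, 0]
r1 m[X9→φ3] = [0, 0, 0, 0]
r1 m[X9→φ5] = [0, 0, 0, 0]
r1 m[X11→φ1] = [0, 0, 0, 0]
r2 m[φ0→X0] = [1, 0, 0, 1]
r2 m[φ0→X13] = [0, 1, 0, 2]
r2 m[φ0→X7] = [1, 0, 0, 0]
r2 m[φ1→X7] = [3, 1, 0, 0]
r2 m[φ1→X11] = [0, 0, 0, 1]
r2 m[φ2→X13] = [3, 2, 3, 2]
r2 m[φ2→X9] = [2, 4, 2, 3]
r2 m[φ3→X9] = [1, 6, 0, 5]
r2 m[φ4→X13] = [9, 7, 9, 3]
r2 m[φ5→X9] = [9, 9, 7, 9]
r2 m[φ6→X13] = [1, 7, 3, 0]
r2 m[X0→φ0] = [0, 0, 0, 0]
r2 m[X13→φ0] = [13, 16, 15, 5]
r2 m[X13→φ2] = [10, 15, 12, 5]
r2 m[X13→φ4] = [4, 10, 6, 4]
r2 m[X13→φ6] = [12, 10, 12, 7]
r2 m[X7→φ0] = [3, 1, 0, 0]
r2 m[X7→φ1] = [1, 0, 0, 0]
r2 m[X9→φ2] = [10, 15, 7, 14]
r2 m[X9→φ3] = [11, 13, 9, 12]
r2 m[X9→φ5] = [3, 10, 2, 8]
r2 m[X11→φ1] = [0, 0, 0, 0]
r3 m[φ0→X0] = [8, 8, 10, 10]
r3 m[φ0→X13] = [0, 1, 0, 3]
r3 m[φ0→X7] = [7, 7, 9, 10]
r3 m[φ1→X7] = [3, 1, 0, 0]
r3 m[φ1→X11] = [0, 0, 0, 1]
r3 m[φ2→X13] = [10, 9, 10, 12]
r3 m[φ2→X9] = [7, 12, 11, 12]
r3 m[φ3→X9] = [1, 6, 0, 5]
r3 m[φ4→X13] = [9, 7, 9, 3]
r3 m[φ5→X9] = [9, 9, 7, 9]
r3 m[φ6→X13] = [1, 7, 3, 0]
r3 m[X0→φ0] = [0, 0, 0, 0]
r3 m[X13→φ0] = [13, 16, 15, 5]
r3 m[X13→φ2] = [10, 15, 12, 5]
r3 m[X13→φ4] = [4, 10, 6, 4]
r3 m[X13→φ6] = [12, 10, 12, 7]
r3 m[X7→φ0] = [3, 1, 0, 0]
r3 m[X7→φ1] = [1, 0, 0, 0]
r3 m[X9→φ2] = [10, 15, 7, 14]
r3 m[X9→φ3] = [11, 13, 9, 12]
r3 m[X9→φ5] = [3, 10, 2, 8]
r3 m[X11→φ1] = [0, 0, 0, 0]
r4 m[φ0→X0] = [8, 8, 10, 10]
r4 m[φ0→X13] = [0, 1, 0, 3]
r4 m[φ0→X7] = [7, 7, 9, 10]
r4 m[φ1→X7] = [3, 1, 0, 0]
r4 m[φ1→X11] = [0, 0, 0, 1]
r4 m[φ2→X13] = [10, 9, 10, 12]
r4 m[φ2→X9] = [7, 12, 11, 12]
r4 m[φ3→X9] = [1, 6, 0, 5]
r4 m[φ4→X13] = [9, 7, 9, 3]
r4 m[φ5→X9] = [9, 9, 7, 9]
r4 m[φ6→X13] = [1, 7, 3, 0]
r4 m[X0→φ0] = [0, 0, 0, 0]
r4 m[X13→φ0] = [20, 23, 22, 15]
r4 m[X13→φ2] = [10, 15, 12, 6]
r4 m[X13→φ4] = [11, 17, 13, 15]
r4 m[X13→φ6] = [19, 17, 19, 18]
r4 m[X7→φ0] = [3, 1, 0, 0]
r4 m[X7→φ1] = [7, 7, 9, 10]
r4 m[X9→φ2] = [10, 15, 7, 14]
r4 m[X9→φ3] = [16, 21, 18, 21]
r4 m[X9→φ5] = [8, 18, 11, 17]
r4 m[X11→φ1] = [0, 0, 0, 0]
r5 m[φ0→X0] = [18, 18, 20, 20]
r5 m[φ0→X13] = [0, 1, 0, 3]
r5 m[φ0→X7] = [17, 17, 19, 20]
r5 m[φ1→X7] = [3, 1, 0, 0]
r5 m[φ1→X11] = [8, 9, 9, 10]
r5 m[φ2→X13] = [10, 9, 10, 12]
r5 m[φ2→X9] = [8, 13, 12, 13]
r5 m[φ3→X9] = [1, 6, 0, 5]
r5 m[φ4→X13] = [9, 7, 9, 3]
r5 m[φ5→X9] = [9, 9, 7, 9]
r5 m[φ6→X13] = [1, 7, 3, 0]
r5 m[X0→φ0] = [0, 0, 0, 0]
r5 m[X13→φ0] = [20, 23, 22, 15]
r5 m[X13→φ2] = [10, 15, 12, 6]
r5 m[X13→φ4] = [11, 17, 13, 15]
r5 m[X13→φ6] = [19, 17, 19, 18]
r5 m[X7→φ0] = [3, 1, 0, 0]
r5 m[X7→φ1] = [7, 7, 9, 10]
r5 m[X9→φ2] = [10, 15, 7, 14]
r5 m[X9→φ3] = [16, 21, 18, 21]
r5 m[X9→φ5] = [8, 18, 11, 17]
r5 m[X11→φ1] = [0, 0, 0, 0]
r6 m[φ0→X0] = [18, 18, 20, 20]
r6 m[φ0→X13] = [0, 1, 0, 3]
r6 m[φ0→X7] = [17, 17, 19, 20]
r6 m[φ1→X7] = [3, 1, 0, 0]
r6 m[φ1→X11] = [8, 9, 9, 10]
r6 m[φ2→X13] = [10, 9, 10, 12]
r6 m[φ2→X9] = [8, 13, 12, 13]
r6 m[φ3→X9] = [1, 6, 0, 5]
r6 m[φ4→X13] = [9, 7, 9, 3]
r6 m[φ5→X9] = [9, 9, 7, 9]
r6 m[φ6→X13] = [1, 7, 3, 0]
r6 m[X0→φ0] = [0, 0, 0, 0]
r6 m[X13→φ0] = [20, 23, 22, 15]
r6 m[X13→φ2] = [10, 15, 12, 6]
r6 m[X13→φ4] = [11, 17, 13, 15]
r6 m[X13→φ6] = [19, 17, 19, 18]
r6 m[X7→φ0] = [3, 1, 0, 0]
r6 m[X7→φ1] = [17, 17, 19, 20]
r6 m[X9→φ2] = [10, 15, 7, 14]
r6 m[X9→φ3] = [17, 22, 19, 22]
r6 m[X9→φ5] = [9, 19, 12, 18]
r6 m[X11→φ1] = [0, 0, 0, 0]
r7 m[φ0→X0] = [18, 18, 20, 20]
r7 m[φ0→X13] = [0, 1, 0, 3]
r7 m[φ0→X7] = [17, 17, 19, 20]
r7 m[φ1→X7] = [3, 1, 0, 0]
r7 m[φ1→X11] = [18, 19, 19, 20]
r7 m[φ2→X13] = [10, 9, 10, 12]
r7 m[φ2→X9] = [8, 13, 12, 13]
r7 m[φ3→X9] = [1, 6, 0, 5]
r7 m[φ4→X13] = [9, 7, 9, 3]
r7 m[φ5→X9] = [9, 9, 7, 9]
r7 m[φ6→X13] = [1, 7, 3, 0]
r7 m[X0→φ0] = [0, 0, 0, 0]
r7 m[X13→φ0] = [20, 23, 22, 15]
r7 m[X13→φ2] = [10, 15, 12, 6]
r7 m[X13→φ4] = [11, 17, 13, 15]
r7 m[X13→φ6] = [19, 17, 19, 18]
r7 m[X7→φ0] = [3, 1, 0, 0]
r7 m[X7→φ1] = [17, 17, 19, 20]
r7 m[X9→φ2] = [10, 15, 7, 14]
r7 m[X9→φ3] = [17, 22, 19, 22]
r7 m[X9→φ5] = [9, 19, 12, 18]
r7 m[X11→φ1] = [0, 0, 0, 0]
r8 m[φ0→X0] = [18, 18, 20, 20]
r8 m[φ0→X13] = [0, 1, 0, 3]
r8 m[φ0→X7] = [17, 17, 19, 20]
r8 m[φ1→X7] = [3, 1, 0, 0]
r8 m[φ1→X11] = [18, 19, 19, 20]
r8 m[φ2→X13] = [10, 9, 10, 12]
r8 m[φ2→X9] = [8, 13, 12, 13]
r8 m[φ3→X9] = [1, 6, 0, 5]
r8 m[φ4→X13] = [9, 7, 9, 3]
r8 m[φ5→X9] = [9, 9, 7, 9]
r8 m[φ6→X13] = [1, 7, 3, 0]
r8 m[X0→φ0] = [0, 0, 0, 0]
r8 m[X13→φ0] = [20, 23, 22, 15]
r8 m[X13→φ2] = [10, 15, 12, 6]
r8 m[X13→φ4] = [11, 17, 13, 15]
r8 m[X13→φ6] = [19, 17, 19, 18]
r8 m[X7→φ0] = [3, 1, 0, 0]
r8 m[X7→φ1] = [17, 17, 19, 20]
r8 m[X9→φ2] = [10, 15, 7, 14]
r8 m[X9→φ3] = [17, 22, 19, 22]
r8 m[X9→φ5] = [9, 19, 12, 18]
r8 m[X11→φ1] = [0, 0, 0, 0]
fixed point reached at round 8
b[X13] = ⊗ incoming = [20, 24, 22, 18]

b[X13] = [20, 24, 22, 18]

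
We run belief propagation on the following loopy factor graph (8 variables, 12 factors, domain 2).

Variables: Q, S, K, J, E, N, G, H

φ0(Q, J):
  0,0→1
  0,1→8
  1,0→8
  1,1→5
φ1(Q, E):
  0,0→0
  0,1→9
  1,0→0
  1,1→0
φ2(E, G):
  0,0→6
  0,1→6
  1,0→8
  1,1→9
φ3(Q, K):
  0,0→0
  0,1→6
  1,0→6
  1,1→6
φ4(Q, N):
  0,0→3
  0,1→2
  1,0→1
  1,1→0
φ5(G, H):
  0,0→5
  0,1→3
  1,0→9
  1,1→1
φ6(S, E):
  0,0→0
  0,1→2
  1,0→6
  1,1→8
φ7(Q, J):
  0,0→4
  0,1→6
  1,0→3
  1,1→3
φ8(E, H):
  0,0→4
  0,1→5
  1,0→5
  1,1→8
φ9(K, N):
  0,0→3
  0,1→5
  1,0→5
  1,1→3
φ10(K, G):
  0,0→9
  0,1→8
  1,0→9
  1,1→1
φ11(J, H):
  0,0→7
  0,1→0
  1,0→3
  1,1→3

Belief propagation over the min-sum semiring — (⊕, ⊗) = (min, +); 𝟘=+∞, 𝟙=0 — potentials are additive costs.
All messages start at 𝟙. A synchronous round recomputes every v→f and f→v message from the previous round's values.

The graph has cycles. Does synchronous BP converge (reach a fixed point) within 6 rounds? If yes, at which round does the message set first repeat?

NOT CONVERGED within 6 rounds

init: all messages = 𝟙 over 2 values
r1 m[φ0→Q] = [1, 5]
r1 m[φ0→J] = [1, 5]
r1 m[φ1→Q] = [0, 0]
r1 m[φ1→E] = [0, 0]
r1 m[φ2→E] = [6, 8]
r1 m[φ2→G] = [6, 6]
r1 m[φ3→Q] = [0, 6]
r1 m[φ3→K] = [0, 6]
r1 m[φ4→Q] = [2, 0]
r1 m[φ4→N] = [1, 0]
r1 m[φ5→G] = [3, 1]
r1 m[φ5→H] = [5, 1]
r1 m[φ6→S] = [0, 6]
r1 m[φ6→E] = [0, 2]
r1 m[φ7→Q] = [4, 3]
r1 m[φ7→J] = [3, 3]
r1 m[φ8→E] = [4, 5]
r1 m[φ8→H] = [4, 5]
r1 m[φ9→K] = [3, 3]
r1 m[φ9→N] = [3, 3]
r1 m[φ10→K] = [8, 1]
r1 m[φ10→G] = [9, 1]
r1 m[φ11→J] = [0, 3]
r1 m[φ11→H] = [3, 0]
r1 m[Q→φ0] = [0, 0]
r1 m[Q→φ1] = [0, 0]
r1 m[Q→φ3] = [0, 0]
r1 m[Q→φ4] = [0, 0]
r1 m[Q→φ7] = [0, 0]
r1 m[S→φ6] = [0, 0]
r1 m[K→φ3] = [0, 0]
r1 m[K→φ9] = [0, 0]
r1 m[K→φ10] = [0, 0]
r1 m[J→φ0] = [0, 0]
r1 m[J→φ7] = [0, 0]
r1 m[J→φ11] = [0, 0]
r1 m[E→φ1] = [0, 0]
r1 m[E→φ2] = [0, 0]
r1 m[E→φ6] = [0, 0]
r1 m[E→φ8] = [0, 0]
r1 m[N→φ4] = [0, 0]
r1 m[N→φ9] = [0, 0]
r1 m[G→φ2] = [0, 0]
r1 m[G→φ5] = [0, 0]
r1 m[G→φ10] = [0, 0]
r1 m[H→φ5] = [0, 0]
r1 m[H→φ8] = [0, 0]
r1 m[H→φ11] = [0, 0]
r2 m[φ0→Q] = [1, 5]
r2 m[φ0→J] = [1, 5]
r2 m[φ1→Q] = [0, 0]
r2 m[φ1→E] = [0, 0]
r2 m[φ2→E] = [6, 8]
r2 m[φ2→G] = [6, 6]
r2 m[φ3→Q] = [0, 6]
r2 m[φ3→K] = [0, 6]
r2 m[φ4→Q] = [2, 0]
r2 m[φ4→N] = [1, 0]
r2 m[φ5→G] = [3, 1]
r2 m[φ5→H] = [5, 1]
r2 m[φ6→S] = [0, 6]
r2 m[φ6→E] = [0, 2]
r2 m[φ7→Q] = [4, 3]
r2 m[φ7→J] = [3, 3]
r2 m[φ8→E] = [4, 5]
r2 m[φ8→H] = [4, 5]
r2 m[φ9→K] = [3, 3]
r2 m[φ9→N] = [3, 3]
r2 m[φ10→K] = [8, 1]
r2 m[φ10→G] = [9, 1]
r2 m[φ11→J] = [0, 3]
r2 m[φ11→H] = [3, 0]
r2 m[Q→φ0] = [6, 9]
r2 m[Q→φ1] = [7, 14]
r2 m[Q→φ3] = [7, 8]
r2 m[Q→φ4] = [5, 14]
r2 m[Q→φ7] = [3, 11]
r2 m[S→φ6] = [0, 0]
r2 m[K→φ3] = [11, 4]
r2 m[K→φ9] = [8, 7]
r2 m[K→φ10] = [3, 9]
r2 m[J→φ0] = [3, 6]
r2 m[J→φ7] = [1, 8]
r2 m[J→φ11] = [4, 8]
r2 m[E→φ1] = [10, 15]
r2 m[E→φ2] = [4, 7]
r2 m[E→φ6] = [10, 13]
r2 m[E→φ8] = [6, 10]
r2 m[N→φ4] = [3, 3]
r2 m[N→φ9] = [1, 0]
r2 m[G→φ2] = [12, 2]
r2 m[G→φ5] = [15, 7]
r2 m[G→φ10] = [9, 7]
r2 m[H→φ5] = [7, 5]
r2 m[H→φ8] = [8, 1]
r2 m[H→φ11] = [9, 6]
r3 m[φ0→Q] = [4, 11]
r3 m[φ0→J] = [7, 14]
r3 m[φ1→Q] = [10, 10]
r3 m[φ1→E] = [7, 14]
r3 m[φ2→E] = [8, 11]
r3 m[φ2→G] = [10, 10]
r3 m[φ3→Q] = [10, 10]
r3 m[φ3→K] = [7, 13]
r3 m[φ4→Q] = [5, 3]
r3 m[φ4→N] = [8, 7]
r3 m[φ5→G] = [8, 6]
r3 m[φ5→H] = [16, 8]
r3 m[φ6→S] = [10, 16]
r3 m[φ6→E] = [0, 2]
r3 m[φ7→Q] = [5, 4]
r3 m[φ7→J] = [7, 9]
r3 m[φ8→E] = [6, 9]
r3 m[φ8→H] = [10, 11]
r3 m[φ9→K] = [4, 3]
r3 m[φ9→N] = [11, 10]
r3 m[φ10→K] = [15, 8]
r3 m[φ10→G] = [12, 10]
r3 m[φ11→J] = [6, 9]
r3 m[φ11→H] = [11, 4]
r3 m[Q→φ0] = [6, 9]
r3 m[Q→φ1] = [7, 14]
r3 m[Q→φ3] = [7, 8]
r3 m[Q→φ4] = [5, 14]
r3 m[Q→φ7] = [3, 11]
r3 m[S→φ6] = [0, 0]
r3 m[K→φ3] = [11, 4]
r3 m[K→φ9] = [8, 7]
r3 m[K→φ10] = [3, 9]
r3 m[J→φ0] = [3, 6]
r3 m[J→φ7] = [1, 8]
r3 m[J→φ11] = [4, 8]
r3 m[E→φ1] = [10, 15]
r3 m[E→φ2] = [4, 7]
r3 m[E→φ6] = [10, 13]
r3 m[E→φ8] = [6, 10]
r3 m[N→φ4] = [3, 3]
r3 m[N→φ9] = [1, 0]
r3 m[G→φ2] = [12, 2]
r3 m[G→φ5] = [15, 7]
r3 m[G→φ10] = [9, 7]
r3 m[H→φ5] = [7, 5]
r3 m[H→φ8] = [8, 1]
r3 m[H→φ11] = [9, 6]
r4 m[φ0→Q] = [4, 11]
r4 m[φ0→J] = [7, 14]
r4 m[φ1→Q] = [10, 10]
r4 m[φ1→E] = [7, 14]
r4 m[φ2→E] = [8, 11]
r4 m[φ2→G] = [10, 10]
r4 m[φ3→Q] = [10, 10]
r4 m[φ3→K] = [7, 13]
r4 m[φ4→Q] = [5, 3]
r4 m[φ4→N] = [8, 7]
r4 m[φ5→G] = [8, 6]
r4 m[φ5→H] = [16, 8]
r4 m[φ6→S] = [10, 16]
r4 m[φ6→E] = [0, 2]
r4 m[φ7→Q] = [5, 4]
r4 m[φ7→J] = [7, 9]
r4 m[φ8→E] = [6, 9]
r4 m[φ8→H] = [10, 11]
r4 m[φ9→K] = [4, 3]
r4 m[φ9→N] = [11, 10]
r4 m[φ10→K] = [15, 8]
r4 m[φ10→G] = [12, 10]
r4 m[φ11→J] = [6, 9]
r4 m[φ11→H] = [11, 4]
r4 m[Q→φ0] = [30, 27]
r4 m[Q→φ1] = [24, 28]
r4 m[Q→φ3] = [24, 28]
r4 m[Q→φ4] = [29, 35]
r4 m[Q→φ7] = [29, 34]
r4 m[S→φ6] = [0, 0]
r4 m[K→φ3] = [19, 11]
r4 m[K→φ9] = [22, 21]
r4 m[K→φ10] = [11, 16]
r4 m[J→φ0] = [13, 18]
r4 m[J→φ7] = [13, 23]
r4 m[J→φ11] = [14, 23]
r4 m[E→φ1] = [14, 22]
r4 m[E→φ2] = [13, 25]
r4 m[E→φ6] = [21, 34]
r4 m[E→φ8] = [15, 27]
r4 m[N→φ4] = [11, 10]
r4 m[N→φ9] = [8, 7]
r4 m[G→φ2] = [20, 16]
r4 m[G→φ5] = [22, 20]
r4 m[G→φ10] = [18, 16]
r4 m[H→φ5] = [21, 15]
r4 m[H→φ8] = [27, 12]
r4 m[H→φ11] = [26, 19]
r5 m[φ0→Q] = [14, 21]
r5 m[φ0→J] = [31, 32]
r5 m[φ1→Q] = [14, 14]
r5 m[φ1→E] = [24, 28]
r5 m[φ2→E] = [22, 25]
r5 m[φ2→G] = [19, 19]
r5 m[φ3→Q] = [17, 17]
r5 m[φ3→K] = [24, 30]
r5 m[φ4→Q] = [12, 10]
r5 m[φ4→N] = [32, 31]
r5 m[φ5→G] = [18, 16]
r5 m[φ5→H] = [27, 21]
r5 m[φ6→S] = [21, 27]
r5 m[φ6→E] = [0, 2]
r5 m[φ7→Q] = [17, 16]
r5 m[φ7→J] = [33, 35]
r5 m[φ8→E] = [17, 20]
r5 m[φ8→H] = [19, 20]
r5 m[φ9→K] = [11, 10]
r5 m[φ9→N] = [25, 24]
r5 m[φ10→K] = [24, 17]
r5 m[φ10→G] = [20, 17]
r5 m[φ11→J] = [19, 22]
r5 m[φ11→H] = [21, 14]
r5 m[Q→φ0] = [30, 27]
r5 m[Q→φ1] = [24, 28]
r5 m[Q→φ3] = [24, 28]
r5 m[Q→φ4] = [29, 35]
r5 m[Q→φ7] = [29, 34]
r5 m[S→φ6] = [0, 0]
r5 m[K→φ3] = [19, 11]
r5 m[K→φ9] = [22, 21]
r5 m[K→φ10] = [11, 16]
r5 m[J→φ0] = [13, 18]
r5 m[J→φ7] = [13, 23]
r5 m[J→φ11] = [14, 23]
r5 m[E→φ1] = [14, 22]
r5 m[E→φ2] = [13, 25]
r5 m[E→φ6] = [21, 34]
r5 m[E→φ8] = [15, 27]
r5 m[N→φ4] = [11, 10]
r5 m[N→φ9] = [8, 7]
r5 m[G→φ2] = [20, 16]
r5 m[G→φ5] = [22, 20]
r5 m[G→φ10] = [18, 16]
r5 m[H→φ5] = [21, 15]
r5 m[H→φ8] = [27, 12]
r5 m[H→φ11] = [26, 19]
r6 m[φ0→Q] = [14, 21]
r6 m[φ0→J] = [31, 32]
r6 m[φ1→Q] = [14, 14]
r6 m[φ1→E] = [24, 28]
r6 m[φ2→E] = [22, 25]
r6 m[φ2→G] = [19, 19]
r6 m[φ3→Q] = [17, 17]
r6 m[φ3→K] = [24, 30]
r6 m[φ4→Q] = [12, 10]
r6 m[φ4→N] = [32, 31]
r6 m[φ5→G] = [18, 16]
r6 m[φ5→H] = [27, 21]
r6 m[φ6→S] = [21, 27]
r6 m[φ6→E] = [0, 2]
r6 m[φ7→Q] = [17, 16]
r6 m[φ7→J] = [33, 35]
r6 m[φ8→E] = [17, 20]
r6 m[φ8→H] = [19, 20]
r6 m[φ9→K] = [11, 10]
r6 m[φ9→N] = [25, 24]
r6 m[φ10→K] = [24, 17]
r6 m[φ10→G] = [20, 17]
r6 m[φ11→J] = [19, 22]
r6 m[φ11→H] = [21, 14]
r6 m[Q→φ0] = [60, 57]
r6 m[Q→φ1] = [60, 64]
r6 m[Q→φ3] = [57, 61]
r6 m[Q→φ4] = [62, 68]
r6 m[Q→φ7] = [57, 62]
r6 m[S→φ6] = [0, 0]
r6 m[K→φ3] = [35, 27]
r6 m[K→φ9] = [48, 47]
r6 m[K→φ10] = [35, 40]
r6 m[J→φ0] = [52, 57]
r6 m[J→φ7] = [50, 54]
r6 m[J→φ11] = [64, 67]
r6 m[E→φ1] = [39, 47]
r6 m[E→φ2] = [41, 50]
r6 m[E→φ6] = [63, 73]
r6 m[E→φ8] = [46, 55]
r6 m[N→φ4] = [25, 24]
r6 m[N→φ9] = [32, 31]
r6 m[G→φ2] = [38, 33]
r6 m[G→φ5] = [39, 36]
r6 m[G→φ10] = [37, 35]
r6 m[H→φ5] = [40, 34]
r6 m[H→φ8] = [48, 35]
r6 m[H→φ11] = [46, 41]
no fixed point within 6 rounds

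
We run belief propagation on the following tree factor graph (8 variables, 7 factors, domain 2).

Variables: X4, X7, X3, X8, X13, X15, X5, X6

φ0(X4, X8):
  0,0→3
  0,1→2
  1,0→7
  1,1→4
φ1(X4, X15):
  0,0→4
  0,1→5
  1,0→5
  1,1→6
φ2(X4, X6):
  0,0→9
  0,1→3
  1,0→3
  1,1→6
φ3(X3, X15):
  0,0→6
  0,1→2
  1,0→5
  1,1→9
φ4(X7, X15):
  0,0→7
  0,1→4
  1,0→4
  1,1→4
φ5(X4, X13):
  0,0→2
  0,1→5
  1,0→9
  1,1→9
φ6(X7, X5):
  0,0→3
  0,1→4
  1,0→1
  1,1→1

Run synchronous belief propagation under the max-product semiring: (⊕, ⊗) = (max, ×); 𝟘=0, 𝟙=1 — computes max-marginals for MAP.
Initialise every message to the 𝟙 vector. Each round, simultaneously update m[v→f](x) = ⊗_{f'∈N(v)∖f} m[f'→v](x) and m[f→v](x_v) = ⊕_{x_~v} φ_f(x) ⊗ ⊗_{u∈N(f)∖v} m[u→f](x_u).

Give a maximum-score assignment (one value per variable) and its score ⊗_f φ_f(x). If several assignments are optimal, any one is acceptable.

assignment: (X4=1, X7=0, X3=1, X8=0, X13=0, X15=1, X5=1, X6=1); score = 326592

init: all messages = 𝟙 over 2 values
r1 m[φ0→X4] = [3, 7]
r1 m[φ0→X8] = [7, 4]
r1 m[φ1→X4] = [5, 6]
r1 m[φ1→X15] = [5, 6]
r1 m[φ2→X4] = [9, 6]
r1 m[φ2→X6] = [9, 6]
r1 m[φ3→X3] = [6, 9]
r1 m[φ3→X15] = [6, 9]
r1 m[φ4→X7] = [7, 4]
r1 m[φ4→X15] = [7, 4]
r1 m[φ5→X4] = [5, 9]
r1 m[φ5→X13] = [9, 9]
r1 m[φ6→X7] = [4, 1]
r1 m[φ6→X5] = [3, 4]
r1 m[X4→φ0] = [1, 1]
r1 m[X4→φ1] = [1, 1]
r1 m[X4→φ2] = [1, 1]
r1 m[X4→φ5] = [1, 1]
r1 m[X7→φ4] = [1, 1]
r1 m[X7→φ6] = [1, 1]
r1 m[X3→φ3] = [1, 1]
r1 m[X8→φ0] = [1, 1]
r1 m[X13→φ5] = [1, 1]
r1 m[X15→φ1] = [1, 1]
r1 m[X15→φ3] = [1, 1]
r1 m[X15→φ4] = [1, 1]
r1 m[X5→φ6] = [1, 1]
r1 m[X6→φ2] = [1, 1]
r2 m[φ0→X4] = [3, 7]
r2 m[φ0→X8] = [7, 4]
r2 m[φ1→X4] = [5, 6]
r2 m[φ1→X15] = [5, 6]
r2 m[φ2→X4] = [9, 6]
r2 m[φ2→X6] = [9, 6]
r2 m[φ3→X3] = [6, 9]
r2 m[φ3→X15] = [6, 9]
r2 m[φ4→X7] = [7, 4]
r2 m[φ4→X15] = [7, 4]
r2 m[φ5→X4] = [5, 9]
r2 m[φ5→X13] = [9, 9]
r2 m[φ6→X7] = [4, 1]
r2 m[φ6→X5] = [3, 4]
r2 m[X4→φ0] = [225, 324]
r2 m[X4→φ1] = [135, 378]
r2 m[X4→φ2] = [75, 378]
r2 m[X4→φ5] = [135, 252]
r2 m[X7→φ4] = [4, 1]
r2 m[X7→φ6] = [7, 4]
r2 m[X3→φ3] = [1, 1]
r2 m[X8→φ0] = [1, 1]
r2 m[X13→φ5] = [1, 1]
r2 m[X15→φ1] = [42, 36]
r2 m[X15→φ3] = [35, 24]
r2 m[X15→φ4] = [30, 54]
r2 m[X5→φ6] = [1, 1]
r2 m[X6→φ2] = [1, 1]
r3 m[φ0→X4] = [3, 7]
r3 m[φ0→X8] = [2268, 1296]
r3 m[φ1→X4] = [180, 216]
r3 m[φ1→X15] = [1890, 2268]
r3 m[φ2→X4] = [9, 6]
r3 m[φ2→X6] = [1134, 2268]
r3 m[φ3→X3] = [210, 216]
r3 m[φ3→X15] = [6, 9]
r3 m[φ4→X7] = [216, 216]
r3 m[φ4→X15] = [28, 16]
r3 m[φ5→X4] = [5, 9]
r3 m[φ5→X13] = [2268, 2268]
r3 m[φ6→X7] = [4, 1]
r3 m[φ6→X5] = [21, 28]
r3 m[X4→φ0] = [225, 324]
r3 m[X4→φ1] = [135, 378]
r3 m[X4→φ2] = [75, 378]
r3 m[X4→φ5] = [135, 252]
r3 m[X7→φ4] = [4, 1]
r3 m[X7→φ6] = [7, 4]
r3 m[X3→φ3] = [1, 1]
r3 m[X8→φ0] = [1, 1]
r3 m[X13→φ5] = [1, 1]
r3 m[X15→φ1] = [42, 36]
r3 m[X15→φ3] = [35, 24]
r3 m[X15→φ4] = [30, 54]
r3 m[X5→φ6] = [1, 1]
r3 m[X6→φ2] = [1, 1]
r4 m[φ0→X4] = [3, 7]
r4 m[φ0→X8] = [2268, 1296]
r4 m[φ1→X4] = [180, 216]
r4 m[φ1→X15] = [1890, 2268]
r4 m[φ2→X4] = [9, 6]
r4 m[φ2→X6] = [1134, 2268]
r4 m[φ3→X3] = [210, 216]
r4 m[φ3→X15] = [6, 9]
r4 m[φ4→X7] = [216, 216]
r4 m[φ4→X15] = [28, 16]
r4 m[φ5→X4] = [5, 9]
r4 m[φ5→X13] = [2268, 2268]
r4 m[φ6→X7] = [4, 1]
r4 m[φ6→X5] = [21, 28]
r4 m[X4→φ0] = [8100, 11664]
r4 m[X4→φ1] = [135, 378]
r4 m[X4→φ2] = [2700, 13608]
r4 m[X4→φ5] = [4860, 9072]
r4 m[X7→φ4] = [4, 1]
r4 m[X7→φ6] = [216, 216]
r4 m[X3→φ3] = [1, 1]
r4 m[X8→φ0] = [1, 1]
r4 m[X13→φ5] = [1, 1]
r4 m[X15→φ1] = [168, 144]
r4 m[X15→φ3] = [52920, 36288]
r4 m[X15→φ4] = [11340, 20412]
r4 m[X5→φ6] = [1, 1]
r4 m[X6→φ2] = [1, 1]
r5 m[φ0→X4] = [3, 7]
r5 m[φ0→X8] = [81648, 46656]
r5 m[φ1→X4] = [720, 864]
r5 m[φ1→X15] = [1890, 2268]
r5 m[φ2→X4] = [9, 6]
r5 m[φ2→X6] = [40824, 81648]
r5 m[φ3→X3] = [317520, 326592]
r5 m[φ3→X15] = [6, 9]
r5 m[φ4→X7] = [81648, 81648]
r5 m[φ4→X15] = [28, 16]
r5 m[φ5→X4] = [5, 9]
r5 m[φ5→X13] = [81648, 81648]
r5 m[φ6→X7] = [4, 1]
r5 m[φ6→X5] = [648, 864]
r5 m[X4→φ0] = [8100, 11664]
r5 m[X4→φ1] = [135, 378]
r5 m[X4→φ2] = [2700, 13608]
r5 m[X4→φ5] = [4860, 9072]
r5 m[X7→φ4] = [4, 1]
r5 m[X7→φ6] = [216, 216]
r5 m[X3→φ3] = [1, 1]
r5 m[X8→φ0] = [1, 1]
r5 m[X13→φ5] = [1, 1]
r5 m[X15→φ1] = [168, 144]
r5 m[X15→φ3] = [52920, 36288]
r5 m[X15→φ4] = [11340, 20412]
r5 m[X5→φ6] = [1, 1]
r5 m[X6→φ2] = [1, 1]
r6 m[φ0→X4] = [3, 7]
r6 m[φ0→X8] = [81648, 46656]
r6 m[φ1→X4] = [720, 864]
r6 m[φ1→X15] = [1890, 2268]
r6 m[φ2→X4] = [9, 6]
r6 m[φ2→X6] = [40824, 81648]
r6 m[φ3→X3] = [317520, 326592]
r6 m[φ3→X15] = [6, 9]
r6 m[φ4→X7] = [81648, 81648]
r6 m[φ4→X15] = [28, 16]
r6 m[φ5→X4] = [5, 9]
r6 m[φ5→X13] = [81648, 81648]
r6 m[φ6→X7] = [4, 1]
r6 m[φ6→X5] = [648, 864]
r6 m[X4→φ0] = [32400, 46656]
r6 m[X4→φ1] = [135, 378]
r6 m[X4→φ2] = [10800, 54432]
r6 m[X4→φ5] = [19440, 36288]
r6 m[X7→φ4] = [4, 1]
r6 m[X7→φ6] = [81648, 81648]
r6 m[X3→φ3] = [1, 1]
r6 m[X8→φ0] = [1, 1]
r6 m[X13→φ5] = [1, 1]
r6 m[X15→φ1] = [168, 144]
r6 m[X15→φ3] = [52920, 36288]
r6 m[X15→φ4] = [11340, 20412]
r6 m[X5→φ6] = [1, 1]
r6 m[X6→φ2] = [1, 1]
r7 m[φ0→X4] = [3, 7]
r7 m[φ0→X8] = [326592, 186624]
r7 m[φ1→X4] = [720, 864]
r7 m[φ1→X15] = [1890, 2268]
r7 m[φ2→X4] = [9, 6]
r7 m[φ2→X6] = [163296, 326592]
r7 m[φ3→X3] = [317520, 326592]
r7 m[φ3→X15] = [6, 9]
r7 m[φ4→X7] = [81648, 81648]
r7 m[φ4→X15] = [28, 16]
r7 m[φ5→X4] = [5, 9]
r7 m[φ5→X13] = [326592, 326592]
r7 m[φ6→X7] = [4, 1]
r7 m[φ6→X5] = [244944, 326592]
r7 m[X4→φ0] = [32400, 46656]
r7 m[X4→φ1] = [135, 378]
r7 m[X4→φ2] = [10800, 54432]
r7 m[X4→φ5] = [19440, 36288]
r7 m[X7→φ4] = [4, 1]
r7 m[X7→φ6] = [81648, 81648]
r7 m[X3→φ3] = [1, 1]
r7 m[X8→φ0] = [1, 1]
r7 m[X13→φ5] = [1, 1]
r7 m[X15→φ1] = [168, 144]
r7 m[X15→φ3] = [52920, 36288]
r7 m[X15→φ4] = [11340, 20412]
r7 m[X5→φ6] = [1, 1]
r7 m[X6→φ2] = [1, 1]
r8 m[φ0→X4] = [3, 7]
r8 m[φ0→X8] = [326592, 186624]
r8 m[φ1→X4] = [720, 864]
r8 m[φ1→X15] = [1890, 2268]
r8 m[φ2→X4] = [9, 6]
r8 m[φ2→X6] = [163296, 326592]
r8 m[φ3→X3] = [317520, 326592]
r8 m[φ3→X15] = [6, 9]
r8 m[φ4→X7] = [81648, 81648]
r8 m[φ4→X15] = [28, 16]
r8 m[φ5→X4] = [5, 9]
r8 m[φ5→X13] = [326592, 326592]
r8 m[φ6→X7] = [4, 1]
r8 m[φ6→X5] = [244944, 326592]
r8 m[X4→φ0] = [32400, 46656]
r8 m[X4→φ1] = [135, 378]
r8 m[X4→φ2] = [10800, 54432]
r8 m[X4→φ5] = [19440, 36288]
r8 m[X7→φ4] = [4, 1]
r8 m[X7→φ6] = [81648, 81648]
r8 m[X3→φ3] = [1, 1]
r8 m[X8→φ0] = [1, 1]
r8 m[X13→φ5] = [1, 1]
r8 m[X15→φ1] = [168, 144]
r8 m[X15→φ3] = [52920, 36288]
r8 m[X15→φ4] = [11340, 20412]
r8 m[X5→φ6] = [1, 1]
r8 m[X6→φ2] = [1, 1]
fixed point reached at round 8
traceback from X4: (X4=1, X7=0, X3=1, X8=0, X13=0, X15=1, X5=1, X6=1), score=326592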